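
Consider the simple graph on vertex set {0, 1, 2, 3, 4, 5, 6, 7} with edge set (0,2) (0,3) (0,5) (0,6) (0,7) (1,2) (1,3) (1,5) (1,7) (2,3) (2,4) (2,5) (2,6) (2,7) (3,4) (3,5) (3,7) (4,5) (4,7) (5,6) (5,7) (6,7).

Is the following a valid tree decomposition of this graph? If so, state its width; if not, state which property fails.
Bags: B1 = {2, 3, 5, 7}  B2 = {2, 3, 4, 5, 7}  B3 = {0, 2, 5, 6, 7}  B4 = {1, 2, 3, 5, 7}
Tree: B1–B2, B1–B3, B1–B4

No — edge (0,3) lies in no bag.

A tree decomposition must satisfy three properties: every vertex lies in some bag; for every edge, both endpoints lie together in some bag; and for every vertex, the bags containing it form a connected subtree. Here edge (0,3) lies in no bag, so the decomposition is invalid.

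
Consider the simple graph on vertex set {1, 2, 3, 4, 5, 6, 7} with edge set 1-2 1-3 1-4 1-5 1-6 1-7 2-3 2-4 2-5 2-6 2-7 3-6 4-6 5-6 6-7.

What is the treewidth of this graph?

A width-3 tree decomposition is:
Bags: B1 = {1, 2, 5, 6}  B2 = {1, 2, 6, 7}  B3 = {1, 2, 4, 6}  B4 = {1, 2, 3, 6}
Tree: B1–B2, B2–B3, B1–B4
Every bag has size at most 4, so the width is 4 − 1 = 3 and tw(G) ≤ 3. For the lower bound, the 4 vertices {1, 2, 3, 6} are pairwise adjacent, and any tree decomposition puts a clique entirely inside one bag — forcing width ≥ 3. Hence tw(G) = 3 exactly.

3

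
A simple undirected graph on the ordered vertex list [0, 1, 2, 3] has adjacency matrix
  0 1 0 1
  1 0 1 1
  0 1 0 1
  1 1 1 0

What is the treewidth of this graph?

A width-2 tree decomposition is:
Bags: B1 = {1, 2, 3}  B2 = {0, 1, 3}
Tree: B1–B2
Each bag holds 3 vertices, so the decomposition has width 2, which upper-bounds the treewidth. Conversely, {0, 1, 3} is a clique of size 3, and the vertices of any clique must share a bag in every tree decomposition; so some bag has ≥ 3 vertices and tw(G) ≥ 2. Hence tw(G) = 2 exactly.

2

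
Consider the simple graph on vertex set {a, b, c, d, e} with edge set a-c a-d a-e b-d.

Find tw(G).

1

A width-1 tree decomposition is:
Bags: B1 = {a, d}  B2 = {a, e}  B3 = {b, d}  B4 = {a, c}
Tree: B1–B2, B1–B3, B1–B4
Every bag has size at most 2, so the width is 2 − 1 = 1 and tw(G) ≤ 1. G has an edge, so its treewidth is at least 1. Therefore the treewidth is 1.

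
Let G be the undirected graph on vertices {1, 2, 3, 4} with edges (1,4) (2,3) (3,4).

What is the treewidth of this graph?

A width-1 tree decomposition is:
Bags: B1 = {1, 4}  B2 = {3, 4}  B3 = {2, 3}
Tree: B1–B2, B2–B3
The largest bag has 2 vertices, giving width 1; this decomposition certifies tw(G) ≤ 1. G has an edge, so its treewidth is at least 1. Combining the bounds, tw(G) = 1.

1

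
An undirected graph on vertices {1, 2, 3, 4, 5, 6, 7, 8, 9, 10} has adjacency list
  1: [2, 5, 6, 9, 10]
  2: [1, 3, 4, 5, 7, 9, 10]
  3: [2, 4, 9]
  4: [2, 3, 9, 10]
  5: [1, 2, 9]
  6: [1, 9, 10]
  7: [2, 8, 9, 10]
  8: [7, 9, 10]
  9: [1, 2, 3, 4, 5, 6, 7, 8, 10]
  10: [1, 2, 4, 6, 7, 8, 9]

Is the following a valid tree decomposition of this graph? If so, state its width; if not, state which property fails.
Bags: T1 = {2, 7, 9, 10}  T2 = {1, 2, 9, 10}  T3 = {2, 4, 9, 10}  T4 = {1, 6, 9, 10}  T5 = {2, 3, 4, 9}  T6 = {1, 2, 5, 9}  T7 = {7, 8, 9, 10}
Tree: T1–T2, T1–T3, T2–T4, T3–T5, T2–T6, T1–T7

Vertex coverage: the bags together contain {1, 2, 3, 4, 5, 6, 7, 8, 9, 10}, the full vertex set. Edge coverage: each edge of G has both endpoints in at least one bag. Running intersection: for every vertex, the bags containing it form a connected subtree. All three properties hold, so this is a valid tree decomposition of width max|bag| − 1 = 3, and hence tw(G) ≤ 3.

Yes; width 3.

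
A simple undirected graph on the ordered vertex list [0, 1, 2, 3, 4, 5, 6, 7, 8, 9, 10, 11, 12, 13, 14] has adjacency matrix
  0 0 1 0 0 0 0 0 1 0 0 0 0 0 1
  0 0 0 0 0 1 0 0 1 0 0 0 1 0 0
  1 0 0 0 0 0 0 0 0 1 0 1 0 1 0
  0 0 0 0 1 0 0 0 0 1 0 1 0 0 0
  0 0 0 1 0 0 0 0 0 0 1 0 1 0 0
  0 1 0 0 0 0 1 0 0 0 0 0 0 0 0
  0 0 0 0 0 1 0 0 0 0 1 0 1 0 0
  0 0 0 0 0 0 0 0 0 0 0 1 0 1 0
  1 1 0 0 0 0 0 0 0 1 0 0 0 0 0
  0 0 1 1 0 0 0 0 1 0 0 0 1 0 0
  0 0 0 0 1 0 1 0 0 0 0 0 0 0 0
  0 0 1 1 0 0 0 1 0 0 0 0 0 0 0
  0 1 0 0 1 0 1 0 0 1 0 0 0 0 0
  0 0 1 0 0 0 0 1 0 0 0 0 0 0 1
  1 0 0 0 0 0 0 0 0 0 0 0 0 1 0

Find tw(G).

A width-3 tree decomposition is:
Bags: B1 = {7, 11, 13, 14}  B2 = {2, 11, 13, 14}  B3 = {0, 2, 11, 14}  B4 = {0, 2, 3, 11}  B5 = {0, 2, 3, 9}  B6 = {0, 3, 8, 9}  B7 = {3, 4, 8, 9}  B8 = {4, 8, 9, 12}  B9 = {1, 4, 8, 12}  B10 = {1, 4, 10, 12}  B11 = {1, 6, 10, 12}  B12 = {1, 5, 6, 10}
Tree: B1–B2, B2–B3, B3–B4, B4–B5, B5–B6, B6–B7, B7–B8, B8–B9, B9–B10, B10–B11, B11–B12
Each bag holds 4 vertices, so the decomposition has width 3, which upper-bounds the treewidth. For the lower bound: the 4 vertex sets {7,13,14}, {11}, {2}, {0,3,8,9} are disjoint, each induces a connected subgraph, and every pair is joined by at least one edge of G. Contracting each set to a single vertex therefore yields K_{4} as a minor, and since treewidth is minor-monotone, tw(G) ≥ tw(K_{4}) = 3. Hence tw(G) = 3 exactly.

3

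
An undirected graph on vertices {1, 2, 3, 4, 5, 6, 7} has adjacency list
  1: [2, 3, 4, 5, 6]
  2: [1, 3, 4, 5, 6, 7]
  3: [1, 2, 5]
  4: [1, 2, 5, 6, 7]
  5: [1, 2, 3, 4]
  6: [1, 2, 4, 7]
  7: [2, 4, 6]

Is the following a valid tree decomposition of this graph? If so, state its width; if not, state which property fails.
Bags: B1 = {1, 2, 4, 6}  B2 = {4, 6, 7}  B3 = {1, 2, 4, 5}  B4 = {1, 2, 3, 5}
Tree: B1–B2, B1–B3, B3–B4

A tree decomposition must satisfy three properties: every vertex lies in some bag; for every edge, both endpoints lie together in some bag; and for every vertex, the bags containing it form a connected subtree. Here edge (2,7) lies in no bag, so the decomposition is invalid.

No — edge (2,7) lies in no bag.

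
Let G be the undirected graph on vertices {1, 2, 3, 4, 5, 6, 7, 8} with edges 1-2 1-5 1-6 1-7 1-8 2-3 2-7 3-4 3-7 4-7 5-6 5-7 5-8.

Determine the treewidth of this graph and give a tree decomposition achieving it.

The largest bag has 3 vertices, giving width 2; this decomposition certifies tw(G) ≤ 2. Conversely, {1, 2, 7} is a clique of size 3, and the vertices of any clique must share a bag in every tree decomposition; so some bag has ≥ 3 vertices and tw(G) ≥ 2. Hence tw(G) = 2 exactly.

Treewidth 2.
Bags: B1 = {2, 3, 7}  B2 = {1, 2, 7}  B3 = {1, 5, 7}  B4 = {1, 5, 6}  B5 = {1, 5, 8}  B6 = {3, 4, 7}
Tree: B1–B2, B2–B3, B3–B4, B3–B5, B1–B6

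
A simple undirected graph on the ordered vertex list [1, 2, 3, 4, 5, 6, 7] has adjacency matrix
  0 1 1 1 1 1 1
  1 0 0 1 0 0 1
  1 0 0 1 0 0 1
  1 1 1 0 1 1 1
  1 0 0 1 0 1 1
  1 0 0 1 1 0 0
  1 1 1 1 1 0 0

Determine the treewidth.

A width-3 tree decomposition is:
Bags: B1 = {1, 3, 4, 7}  B2 = {1, 4, 5, 7}  B3 = {1, 4, 5, 6}  B4 = {1, 2, 4, 7}
Tree: B1–B2, B2–B3, B2–B4
Each bag holds 4 vertices, so the decomposition has width 3, which upper-bounds the treewidth. For the lower bound, the 4 vertices {1, 4, 5, 6} are pairwise adjacent, and any tree decomposition puts a clique entirely inside one bag — forcing width ≥ 3. Combining the bounds, tw(G) = 3.

3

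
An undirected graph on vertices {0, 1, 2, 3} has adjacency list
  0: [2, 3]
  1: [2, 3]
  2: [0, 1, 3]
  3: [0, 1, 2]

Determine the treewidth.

A width-2 tree decomposition is:
Bags: B1 = {0, 2, 3}  B2 = {1, 2, 3}
Tree: B1–B2
Each bag holds 3 vertices, so the decomposition has width 2, which upper-bounds the treewidth. For the lower bound, the 3 vertices {0, 2, 3} are pairwise adjacent, and any tree decomposition puts a clique entirely inside one bag — forcing width ≥ 2. The upper and lower bounds meet at 2, so that is the treewidth.

2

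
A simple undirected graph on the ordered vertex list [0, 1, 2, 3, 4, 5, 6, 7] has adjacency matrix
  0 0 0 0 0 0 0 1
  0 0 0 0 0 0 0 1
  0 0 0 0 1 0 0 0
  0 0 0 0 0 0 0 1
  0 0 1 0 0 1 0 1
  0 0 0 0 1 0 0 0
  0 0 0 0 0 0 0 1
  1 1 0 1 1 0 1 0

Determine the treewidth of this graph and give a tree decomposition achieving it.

Treewidth 1.
One such decomposition:
Bags: B1 = {1, 7}  B2 = {6, 7}  B3 = {4, 7}  B4 = {4, 5}  B5 = {2, 4}  B6 = {0, 7}  B7 = {3, 7}
Tree: B1–B2, B1–B3, B3–B4, B4–B5, B3–B6, B6–B7

The largest bag has 2 vertices, giving width 1; this decomposition certifies tw(G) ≤ 1. Since G has at least one edge (e.g. 1–7), it is not an edgeless graph, so tw(G) ≥ 1. Therefore the treewidth is 1.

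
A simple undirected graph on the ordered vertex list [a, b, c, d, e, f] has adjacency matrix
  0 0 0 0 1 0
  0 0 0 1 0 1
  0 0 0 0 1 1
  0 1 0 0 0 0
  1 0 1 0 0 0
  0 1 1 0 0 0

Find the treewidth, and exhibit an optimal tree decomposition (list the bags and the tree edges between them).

Every bag has size at most 2, so the width is 2 − 1 = 1 and tw(G) ≤ 1. Any graph with an edge has treewidth ≥ 1, and G has the edge a–e. Combining the bounds, tw(G) = 1.

Treewidth 1.
One optimal decomposition is:
Bags: B1 = {a, e}  B2 = {c, e}  B3 = {c, f}  B4 = {b, f}  B5 = {b, d}
Tree: B1–B2, B2–B3, B3–B4, B4–B5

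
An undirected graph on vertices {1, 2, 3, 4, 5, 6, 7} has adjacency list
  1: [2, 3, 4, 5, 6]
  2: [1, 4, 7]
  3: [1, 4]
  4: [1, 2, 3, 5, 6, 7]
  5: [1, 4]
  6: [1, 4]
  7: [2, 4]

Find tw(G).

2

A width-2 tree decomposition is:
Bags: B1 = {1, 4, 5}  B2 = {1, 3, 4}  B3 = {1, 4, 6}  B4 = {1, 2, 4}  B5 = {2, 4, 7}
Tree: B1–B2, B1–B3, B2–B4, B4–B5
Every bag has size at most 3, so the width is 3 − 1 = 2 and tw(G) ≤ 2. On the other hand G contains the 3-clique {1, 2, 4}. A clique must lie in a single bag of any decomposition, so no decomposition can have width below 2. The upper and lower bounds meet at 2, so that is the treewidth.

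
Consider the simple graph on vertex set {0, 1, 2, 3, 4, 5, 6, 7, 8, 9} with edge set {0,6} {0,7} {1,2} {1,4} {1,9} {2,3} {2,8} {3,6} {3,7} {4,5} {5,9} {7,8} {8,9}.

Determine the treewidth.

2

A width-2 tree decomposition is:
Bags: B1 = {1, 4, 5}  B2 = {1, 5, 9}  B3 = {1, 2, 9}  B4 = {2, 8, 9}  B5 = {2, 3, 8}  B6 = {3, 7, 8}  B7 = {3, 6, 7}  B8 = {0, 6, 7}
Tree: B1–B2, B2–B3, B3–B4, B4–B5, B5–B6, B6–B7, B7–B8
Every bag has size at most 3, so the width is 3 − 1 = 2 and tw(G) ≤ 2. For the lower bound, G contains the cycle 4–5–9–1–4, so G is not a forest; only forests have treewidth ≤ 1, hence tw(G) ≥ 2. Therefore the treewidth is 2.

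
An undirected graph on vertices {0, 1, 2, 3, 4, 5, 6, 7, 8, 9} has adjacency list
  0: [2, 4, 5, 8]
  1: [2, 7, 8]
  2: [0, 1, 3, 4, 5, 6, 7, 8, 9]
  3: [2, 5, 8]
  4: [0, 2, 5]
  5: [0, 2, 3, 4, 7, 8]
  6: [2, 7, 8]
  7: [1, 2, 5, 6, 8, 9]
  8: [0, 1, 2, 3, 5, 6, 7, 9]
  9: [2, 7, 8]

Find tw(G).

A width-3 tree decomposition is:
Bags: B1 = {2, 5, 7, 8}  B2 = {2, 3, 5, 8}  B3 = {2, 6, 7, 8}  B4 = {0, 2, 5, 8}  B5 = {2, 7, 8, 9}  B6 = {1, 2, 7, 8}  B7 = {0, 2, 4, 5}
Tree: B1–B2, B1–B3, B2–B4, B1–B5, B3–B6, B4–B7
The largest bag has 4 vertices, giving width 3; this decomposition certifies tw(G) ≤ 3. For the lower bound, the 4 vertices {0, 2, 5, 8} are pairwise adjacent, and any tree decomposition puts a clique entirely inside one bag — forcing width ≥ 3. Combining the bounds, tw(G) = 3.

3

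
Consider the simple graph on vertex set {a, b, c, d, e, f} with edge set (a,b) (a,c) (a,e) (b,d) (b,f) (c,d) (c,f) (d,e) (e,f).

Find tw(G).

A width-3 tree decomposition is:
Bags: B1 = {b, c, e, f}  B2 = {a, b, c, e}  B3 = {b, c, d, e}
Tree: B1–B2, B2–B3
Each bag holds 4 vertices, so the decomposition has width 3, which upper-bounds the treewidth. For the lower bound: the 4 vertex sets {c,f}, {a,e}, {b}, {d} are disjoint, each induces a connected subgraph, and every pair is joined by at least one edge of G. Contracting each set to a single vertex therefore yields K_{4} as a minor, and since treewidth is minor-monotone, tw(G) ≥ tw(K_{4}) = 3. Therefore the treewidth is 3.

3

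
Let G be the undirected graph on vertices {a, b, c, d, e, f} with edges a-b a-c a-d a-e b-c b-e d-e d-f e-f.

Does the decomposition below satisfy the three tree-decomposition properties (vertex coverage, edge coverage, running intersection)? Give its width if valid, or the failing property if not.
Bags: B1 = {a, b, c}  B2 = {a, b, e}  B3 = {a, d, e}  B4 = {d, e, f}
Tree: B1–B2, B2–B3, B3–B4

Yes; width 2.

Every vertex of G appears in some bag (union = {a, b, c, d, e, f}); every edge is covered by a bag; and for each vertex v the set of bags containing v is connected in the bag tree. The decomposition is therefore valid. The largest bag has 3 vertices, so the width is 2.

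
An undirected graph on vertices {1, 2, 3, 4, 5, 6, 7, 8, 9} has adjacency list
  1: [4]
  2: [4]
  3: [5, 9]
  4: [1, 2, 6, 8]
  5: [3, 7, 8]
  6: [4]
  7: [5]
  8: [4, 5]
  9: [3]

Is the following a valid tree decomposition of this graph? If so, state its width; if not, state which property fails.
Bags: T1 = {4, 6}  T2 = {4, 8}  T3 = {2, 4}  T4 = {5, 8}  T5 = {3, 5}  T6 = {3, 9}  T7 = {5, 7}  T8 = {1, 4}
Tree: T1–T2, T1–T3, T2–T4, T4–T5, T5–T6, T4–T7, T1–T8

Yes; width 1.

Checking the three conditions: (i) the bags cover all of {1, 2, 3, 4, 5, 6, 7, 8, 9}; (ii) for each edge, some bag contains both endpoints; (iii) the bags containing any fixed vertex form a subtree. All hold, so the decomposition is valid with width 2 − 1 = 1.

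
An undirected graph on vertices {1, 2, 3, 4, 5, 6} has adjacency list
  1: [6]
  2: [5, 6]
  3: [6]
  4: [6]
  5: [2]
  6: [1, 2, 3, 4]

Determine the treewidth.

1

A width-1 tree decomposition is:
Bags: B1 = {2, 6}  B2 = {1, 6}  B3 = {4, 6}  B4 = {2, 5}  B5 = {3, 6}
Tree: B1–B2, B2–B3, B1–B4, B1–B5
Every bag has size at most 2, so the width is 2 − 1 = 1 and tw(G) ≤ 1. Any graph with an edge has treewidth ≥ 1, and G has the edge 2–6. Hence tw(G) = 1 exactly.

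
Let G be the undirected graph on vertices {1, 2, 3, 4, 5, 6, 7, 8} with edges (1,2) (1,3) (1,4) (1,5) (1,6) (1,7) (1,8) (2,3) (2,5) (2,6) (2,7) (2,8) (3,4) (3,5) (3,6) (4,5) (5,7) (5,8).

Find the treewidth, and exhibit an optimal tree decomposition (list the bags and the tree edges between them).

Every bag has size at most 4, so the width is 4 − 1 = 3 and tw(G) ≤ 3. Conversely, {1, 2, 5, 8} is a clique of size 4, and the vertices of any clique must share a bag in every tree decomposition; so some bag has ≥ 4 vertices and tw(G) ≥ 3. Combining the bounds, tw(G) = 3.

Treewidth 3.
Bags: B1 = {1, 2, 3, 5}  B2 = {1, 2, 5, 7}  B3 = {1, 2, 3, 6}  B4 = {1, 3, 4, 5}  B5 = {1, 2, 5, 8}
Tree: B1–B2, B1–B3, B1–B4, B1–B5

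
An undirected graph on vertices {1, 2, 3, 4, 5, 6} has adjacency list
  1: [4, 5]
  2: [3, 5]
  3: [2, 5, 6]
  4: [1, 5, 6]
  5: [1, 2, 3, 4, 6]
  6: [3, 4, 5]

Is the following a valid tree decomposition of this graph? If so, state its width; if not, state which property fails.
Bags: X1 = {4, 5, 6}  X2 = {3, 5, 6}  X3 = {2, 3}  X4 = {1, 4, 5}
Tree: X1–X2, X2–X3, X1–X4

No — edge (5,2) lies in no bag.

A tree decomposition must satisfy three properties: every vertex lies in some bag; for every edge, both endpoints lie together in some bag; and for every vertex, the bags containing it form a connected subtree. Here edge (5,2) lies in no bag, so the decomposition is invalid.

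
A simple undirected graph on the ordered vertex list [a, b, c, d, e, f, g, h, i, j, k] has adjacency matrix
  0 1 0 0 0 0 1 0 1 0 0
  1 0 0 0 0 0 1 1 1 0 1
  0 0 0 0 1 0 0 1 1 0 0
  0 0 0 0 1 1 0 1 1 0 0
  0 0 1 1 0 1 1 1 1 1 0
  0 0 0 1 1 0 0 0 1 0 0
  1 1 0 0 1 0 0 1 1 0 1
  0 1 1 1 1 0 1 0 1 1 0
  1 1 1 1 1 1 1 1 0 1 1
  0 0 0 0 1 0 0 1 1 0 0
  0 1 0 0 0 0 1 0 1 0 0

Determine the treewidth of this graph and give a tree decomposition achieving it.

Treewidth 3.
Bags: B1 = {e, g, h, i}  B2 = {b, g, h, i}  B3 = {d, e, h, i}  B4 = {a, b, g, i}  B5 = {c, e, h, i}  B6 = {b, g, i, k}  B7 = {d, e, f, i}  B8 = {e, h, i, j}
Tree: B1–B2, B1–B3, B2–B4, B3–B5, B4–B6, B3–B7, B5–B8

The largest bag has 4 vertices, giving width 3; this decomposition certifies tw(G) ≤ 3. On the other hand G contains the 4-clique {a, b, g, i}. A clique must lie in a single bag of any decomposition, so no decomposition can have width below 3. Combining the bounds, tw(G) = 3.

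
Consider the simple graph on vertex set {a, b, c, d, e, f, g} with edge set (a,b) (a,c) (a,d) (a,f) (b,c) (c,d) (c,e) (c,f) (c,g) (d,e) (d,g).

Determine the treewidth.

2

A width-2 tree decomposition is:
Bags: B1 = {a, c, f}  B2 = {a, b, c}  B3 = {a, c, d}  B4 = {c, d, e}  B5 = {c, d, g}
Tree: B1–B2, B1–B3, B3–B4, B4–B5
The largest bag has 3 vertices, giving width 2; this decomposition certifies tw(G) ≤ 2. For the lower bound, the 3 vertices {c, d, g} are pairwise adjacent, and any tree decomposition puts a clique entirely inside one bag — forcing width ≥ 2. Therefore the treewidth is 2.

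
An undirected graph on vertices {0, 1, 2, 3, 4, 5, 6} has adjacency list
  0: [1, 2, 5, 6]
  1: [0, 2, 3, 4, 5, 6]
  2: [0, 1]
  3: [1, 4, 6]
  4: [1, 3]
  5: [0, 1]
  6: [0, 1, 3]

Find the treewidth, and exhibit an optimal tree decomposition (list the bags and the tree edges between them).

Treewidth 2.
Bags: B1 = {1, 3, 6}  B2 = {1, 3, 4}  B3 = {0, 1, 6}  B4 = {0, 1, 5}  B5 = {0, 1, 2}
Tree: B1–B2, B1–B3, B3–B4, B4–B5

Each bag holds 3 vertices, so the decomposition has width 2, which upper-bounds the treewidth. For the lower bound, the 3 vertices {0, 1, 2} are pairwise adjacent, and any tree decomposition puts a clique entirely inside one bag — forcing width ≥ 2. Hence tw(G) = 2 exactly.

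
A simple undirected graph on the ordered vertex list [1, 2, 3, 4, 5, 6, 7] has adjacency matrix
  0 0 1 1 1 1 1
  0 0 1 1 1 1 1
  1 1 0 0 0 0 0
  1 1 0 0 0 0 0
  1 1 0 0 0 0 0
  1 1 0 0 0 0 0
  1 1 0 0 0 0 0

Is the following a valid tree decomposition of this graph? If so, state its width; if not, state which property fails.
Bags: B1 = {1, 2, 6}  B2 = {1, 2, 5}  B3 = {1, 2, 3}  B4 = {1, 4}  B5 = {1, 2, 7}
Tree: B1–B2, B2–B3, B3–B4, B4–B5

A tree decomposition must satisfy three properties: every vertex lies in some bag; for every edge, both endpoints lie together in some bag; and for every vertex, the bags containing it form a connected subtree. Here edge (2,4) lies in no bag, so the decomposition is invalid.

No — edge (2,4) lies in no bag.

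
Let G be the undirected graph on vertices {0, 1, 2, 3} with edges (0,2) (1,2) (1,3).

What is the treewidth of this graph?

1

A width-1 tree decomposition is:
Bags: B1 = {1, 3}  B2 = {1, 2}  B3 = {0, 2}
Tree: B1–B2, B2–B3
Every bag has size at most 2, so the width is 2 − 1 = 1 and tw(G) ≤ 1. Any graph with an edge has treewidth ≥ 1, and G has the edge 3–1. Therefore the treewidth is 1.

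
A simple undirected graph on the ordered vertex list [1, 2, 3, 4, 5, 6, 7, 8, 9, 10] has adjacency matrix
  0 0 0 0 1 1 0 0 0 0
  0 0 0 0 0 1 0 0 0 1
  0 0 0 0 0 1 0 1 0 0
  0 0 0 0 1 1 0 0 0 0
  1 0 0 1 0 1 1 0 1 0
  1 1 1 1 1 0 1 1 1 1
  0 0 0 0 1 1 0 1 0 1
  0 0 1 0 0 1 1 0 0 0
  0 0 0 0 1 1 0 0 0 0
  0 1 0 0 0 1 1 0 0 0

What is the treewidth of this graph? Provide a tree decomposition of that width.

Treewidth 2.
One optimal decomposition is:
Bags: B1 = {5, 6, 7}  B2 = {6, 7, 8}  B3 = {4, 5, 6}  B4 = {1, 5, 6}  B5 = {3, 6, 8}  B6 = {6, 7, 10}  B7 = {5, 6, 9}  B8 = {2, 6, 10}
Tree: B1–B2, B1–B3, B3–B4, B2–B5, B1–B6, B4–B7, B6–B8

Every bag has size at most 3, so the width is 3 − 1 = 2 and tw(G) ≤ 2. For the lower bound, the 3 vertices {2, 6, 10} are pairwise adjacent, and any tree decomposition puts a clique entirely inside one bag — forcing width ≥ 2. Combining the bounds, tw(G) = 2.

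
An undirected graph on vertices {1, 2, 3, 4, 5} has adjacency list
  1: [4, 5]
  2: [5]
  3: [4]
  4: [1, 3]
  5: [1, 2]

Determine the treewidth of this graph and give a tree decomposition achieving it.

Treewidth 1.
One such decomposition:
Bags: B1 = {2, 5}  B2 = {1, 5}  B3 = {1, 4}  B4 = {3, 4}
Tree: B1–B2, B2–B3, B3–B4

Each bag holds 2 vertices, so the decomposition has width 1, which upper-bounds the treewidth. Since G has at least one edge (e.g. 2–5), it is not an edgeless graph, so tw(G) ≥ 1. Therefore the treewidth is 1.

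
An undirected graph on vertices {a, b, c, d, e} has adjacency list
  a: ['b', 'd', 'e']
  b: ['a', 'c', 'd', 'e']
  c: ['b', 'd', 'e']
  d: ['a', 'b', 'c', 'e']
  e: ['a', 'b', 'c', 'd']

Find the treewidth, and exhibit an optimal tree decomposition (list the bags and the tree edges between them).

Every bag has size at most 4, so the width is 4 − 1 = 3 and tw(G) ≤ 3. Conversely, {b, c, d, e} is a clique of size 4, and the vertices of any clique must share a bag in every tree decomposition; so some bag has ≥ 4 vertices and tw(G) ≥ 3. Hence tw(G) = 3 exactly.

Treewidth 3.
One optimal decomposition is:
Bags: B1 = {a, b, d, e}  B2 = {b, c, d, e}
Tree: B1–B2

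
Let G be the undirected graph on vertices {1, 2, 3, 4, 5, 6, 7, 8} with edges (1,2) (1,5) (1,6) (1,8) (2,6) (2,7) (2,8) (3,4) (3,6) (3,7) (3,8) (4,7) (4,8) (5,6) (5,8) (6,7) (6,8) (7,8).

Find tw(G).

A width-3 tree decomposition is:
Bags: B1 = {1, 2, 6, 8}  B2 = {2, 6, 7, 8}  B3 = {3, 6, 7, 8}  B4 = {3, 4, 7, 8}  B5 = {1, 5, 6, 8}
Tree: B1–B2, B2–B3, B3–B4, B1–B5
The largest bag has 4 vertices, giving width 3; this decomposition certifies tw(G) ≤ 3. Conversely, {3, 4, 7, 8} is a clique of size 4, and the vertices of any clique must share a bag in every tree decomposition; so some bag has ≥ 4 vertices and tw(G) ≥ 3. The upper and lower bounds meet at 3, so that is the treewidth.

3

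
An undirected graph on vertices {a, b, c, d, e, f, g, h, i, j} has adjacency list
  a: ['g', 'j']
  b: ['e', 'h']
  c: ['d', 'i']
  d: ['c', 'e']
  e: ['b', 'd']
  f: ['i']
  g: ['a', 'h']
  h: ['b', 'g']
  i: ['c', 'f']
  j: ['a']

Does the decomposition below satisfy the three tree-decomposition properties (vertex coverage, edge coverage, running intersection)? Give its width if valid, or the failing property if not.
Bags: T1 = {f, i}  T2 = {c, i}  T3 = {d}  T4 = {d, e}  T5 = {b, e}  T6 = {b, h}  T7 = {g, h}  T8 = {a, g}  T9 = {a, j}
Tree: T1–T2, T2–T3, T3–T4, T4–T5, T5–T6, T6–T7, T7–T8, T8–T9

A tree decomposition must satisfy three properties: every vertex lies in some bag; for every edge, both endpoints lie together in some bag; and for every vertex, the bags containing it form a connected subtree. Here edge (c,d) lies in no bag, so the decomposition is invalid.

No — edge (c,d) lies in no bag.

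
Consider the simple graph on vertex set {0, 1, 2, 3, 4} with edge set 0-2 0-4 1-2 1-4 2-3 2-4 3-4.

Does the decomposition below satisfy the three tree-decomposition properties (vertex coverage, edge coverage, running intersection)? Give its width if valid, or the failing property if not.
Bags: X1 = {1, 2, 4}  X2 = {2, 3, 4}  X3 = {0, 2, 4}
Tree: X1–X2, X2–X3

Checking the three conditions: (i) the bags cover all of {0, 1, 2, 3, 4}; (ii) for each edge, some bag contains both endpoints; (iii) the bags containing any fixed vertex form a subtree. All hold, so the decomposition is valid with width 3 − 1 = 2.

Yes; width 2.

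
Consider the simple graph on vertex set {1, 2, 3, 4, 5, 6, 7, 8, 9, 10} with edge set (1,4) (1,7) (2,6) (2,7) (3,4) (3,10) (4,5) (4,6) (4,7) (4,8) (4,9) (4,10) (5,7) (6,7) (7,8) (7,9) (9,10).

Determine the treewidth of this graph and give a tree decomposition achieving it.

Every bag has size at most 3, so the width is 3 − 1 = 2 and tw(G) ≤ 2. On the other hand G contains the 3-clique {2, 6, 7}. A clique must lie in a single bag of any decomposition, so no decomposition can have width below 2. Combining the bounds, tw(G) = 2.

Treewidth 2.
One optimal decomposition is:
Bags: B1 = {3, 4, 10}  B2 = {4, 9, 10}  B3 = {4, 7, 9}  B4 = {4, 5, 7}  B5 = {4, 7, 8}  B6 = {1, 4, 7}  B7 = {4, 6, 7}  B8 = {2, 6, 7}
Tree: B1–B2, B2–B3, B3–B4, B3–B5, B3–B6, B4–B7, B7–B8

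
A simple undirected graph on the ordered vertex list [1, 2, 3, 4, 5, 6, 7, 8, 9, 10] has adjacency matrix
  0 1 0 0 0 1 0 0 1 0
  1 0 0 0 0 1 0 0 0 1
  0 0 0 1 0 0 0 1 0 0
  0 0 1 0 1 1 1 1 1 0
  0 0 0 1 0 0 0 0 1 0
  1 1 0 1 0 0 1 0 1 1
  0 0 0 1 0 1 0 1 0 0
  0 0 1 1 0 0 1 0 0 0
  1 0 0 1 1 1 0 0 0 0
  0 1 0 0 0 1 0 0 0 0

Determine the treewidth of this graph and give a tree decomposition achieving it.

Every bag has size at most 3, so the width is 3 − 1 = 2 and tw(G) ≤ 2. Conversely, {1, 6, 9} is a clique of size 3, and the vertices of any clique must share a bag in every tree decomposition; so some bag has ≥ 3 vertices and tw(G) ≥ 2. Combining the bounds, tw(G) = 2.

Treewidth 2.
Bags: B1 = {4, 6, 9}  B2 = {1, 6, 9}  B3 = {4, 6, 7}  B4 = {1, 2, 6}  B5 = {4, 7, 8}  B6 = {2, 6, 10}  B7 = {3, 4, 8}  B8 = {4, 5, 9}
Tree: B1–B2, B1–B3, B2–B4, B3–B5, B4–B6, B5–B7, B1–B8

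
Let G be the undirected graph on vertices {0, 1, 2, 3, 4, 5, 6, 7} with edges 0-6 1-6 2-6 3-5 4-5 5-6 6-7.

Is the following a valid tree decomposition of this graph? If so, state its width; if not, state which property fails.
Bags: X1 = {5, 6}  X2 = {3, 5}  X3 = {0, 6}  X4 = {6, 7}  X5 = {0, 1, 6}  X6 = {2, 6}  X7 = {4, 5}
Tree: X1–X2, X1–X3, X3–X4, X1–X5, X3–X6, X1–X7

No — bags containing vertex 0 are not connected in the tree.

A tree decomposition must satisfy three properties: every vertex lies in some bag; for every edge, both endpoints lie together in some bag; and for every vertex, the bags containing it form a connected subtree. Here bags containing vertex 0 are not connected in the tree, so the decomposition is invalid.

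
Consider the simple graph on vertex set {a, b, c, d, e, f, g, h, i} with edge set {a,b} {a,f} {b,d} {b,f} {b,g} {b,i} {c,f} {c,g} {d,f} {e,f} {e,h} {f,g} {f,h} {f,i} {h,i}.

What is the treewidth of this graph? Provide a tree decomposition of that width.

Every bag has size at most 3, so the width is 3 − 1 = 2 and tw(G) ≤ 2. On the other hand G contains the 3-clique {e, f, h}. A clique must lie in a single bag of any decomposition, so no decomposition can have width below 2. The upper and lower bounds meet at 2, so that is the treewidth.

Treewidth 2.
One optimal decomposition is:
Bags: B1 = {b, f, i}  B2 = {b, f, g}  B3 = {b, d, f}  B4 = {f, h, i}  B5 = {c, f, g}  B6 = {a, b, f}  B7 = {e, f, h}
Tree: B1–B2, B2–B3, B1–B4, B2–B5, B1–B6, B4–B7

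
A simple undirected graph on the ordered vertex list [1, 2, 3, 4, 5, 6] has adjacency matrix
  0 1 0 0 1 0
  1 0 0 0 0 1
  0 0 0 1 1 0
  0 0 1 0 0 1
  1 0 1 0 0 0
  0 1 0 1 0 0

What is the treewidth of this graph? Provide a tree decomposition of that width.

Treewidth 2.
One such decomposition:
Bags: B1 = {3, 4, 5}  B2 = {1, 4, 5}  B3 = {1, 2, 4}  B4 = {2, 4, 6}
Tree: B1–B2, B2–B3, B3–B4

Every bag has size at most 3, so the width is 3 − 1 = 2 and tw(G) ≤ 2. For the lower bound, G contains the cycle 4–3–5–1–2–6–4, so G is not a forest; only forests have treewidth ≤ 1, hence tw(G) ≥ 2. Combining the bounds, tw(G) = 2.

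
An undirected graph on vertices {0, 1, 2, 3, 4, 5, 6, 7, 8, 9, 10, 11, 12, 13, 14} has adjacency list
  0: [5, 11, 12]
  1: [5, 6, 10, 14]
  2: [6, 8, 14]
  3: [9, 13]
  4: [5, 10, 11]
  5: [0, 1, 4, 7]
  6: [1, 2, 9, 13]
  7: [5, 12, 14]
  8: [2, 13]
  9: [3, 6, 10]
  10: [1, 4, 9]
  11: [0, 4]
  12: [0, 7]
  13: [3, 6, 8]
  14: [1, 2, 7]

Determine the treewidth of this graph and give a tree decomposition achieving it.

The largest bag has 4 vertices, giving width 3; this decomposition certifies tw(G) ≤ 3. For the lower bound: the 4 vertex sets {0,11,12}, {7}, {5}, {1,4,10,14} are disjoint, each induces a connected subgraph, and every pair is joined by at least one edge of G. Contracting each set to a single vertex therefore yields K_{4} as a minor, and since treewidth is minor-monotone, tw(G) ≥ tw(K_{4}) = 3. Combining the bounds, tw(G) = 3.

Treewidth 3.
One such decomposition:
Bags: B1 = {0, 7, 11, 12}  B2 = {0, 5, 7, 11}  B3 = {4, 5, 7, 11}  B4 = {4, 5, 7, 14}  B5 = {1, 4, 5, 14}  B6 = {1, 4, 10, 14}  B7 = {1, 2, 10, 14}  B8 = {1, 2, 6, 10}  B9 = {2, 6, 9, 10}  B10 = {2, 6, 8, 9}  B11 = {6, 8, 9, 13}  B12 = {3, 8, 9, 13}
Tree: B1–B2, B2–B3, B3–B4, B4–B5, B5–B6, B6–B7, B7–B8, B8–B9, B9–B10, B10–B11, B11–B12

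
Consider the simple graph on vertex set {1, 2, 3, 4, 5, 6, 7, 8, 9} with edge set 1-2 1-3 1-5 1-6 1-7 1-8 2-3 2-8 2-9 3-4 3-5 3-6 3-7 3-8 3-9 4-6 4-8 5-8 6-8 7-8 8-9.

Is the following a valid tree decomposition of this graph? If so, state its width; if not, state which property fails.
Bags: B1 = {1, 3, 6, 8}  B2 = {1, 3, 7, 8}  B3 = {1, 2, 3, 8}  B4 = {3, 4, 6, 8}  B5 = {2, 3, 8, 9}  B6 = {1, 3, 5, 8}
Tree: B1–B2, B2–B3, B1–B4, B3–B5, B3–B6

Yes; width 3.

Checking the three conditions: (i) the bags cover all of {1, 2, 3, 4, 5, 6, 7, 8, 9}; (ii) for each edge, some bag contains both endpoints; (iii) the bags containing any fixed vertex form a subtree. All hold, so the decomposition is valid with width 4 − 1 = 3.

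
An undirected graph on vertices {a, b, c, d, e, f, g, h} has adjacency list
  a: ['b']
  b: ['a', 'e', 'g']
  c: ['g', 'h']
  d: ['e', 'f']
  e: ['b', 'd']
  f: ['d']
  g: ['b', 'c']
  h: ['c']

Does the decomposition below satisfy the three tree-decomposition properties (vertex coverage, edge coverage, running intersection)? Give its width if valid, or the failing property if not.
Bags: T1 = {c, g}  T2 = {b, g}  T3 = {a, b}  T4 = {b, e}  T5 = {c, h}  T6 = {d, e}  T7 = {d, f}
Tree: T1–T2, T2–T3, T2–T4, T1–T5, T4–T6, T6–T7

Every vertex of G appears in some bag (union = {a, b, c, d, e, f, g, h}); every edge is covered by a bag; and for each vertex v the set of bags containing v is connected in the bag tree. The decomposition is therefore valid. The largest bag has 2 vertices, so the width is 1.

Yes; width 1.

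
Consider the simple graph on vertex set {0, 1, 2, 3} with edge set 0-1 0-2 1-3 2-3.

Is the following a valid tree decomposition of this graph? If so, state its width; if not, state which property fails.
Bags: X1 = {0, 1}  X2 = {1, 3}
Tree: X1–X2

No — vertex 2 appears in no bag.

A tree decomposition must satisfy three properties: every vertex lies in some bag; for every edge, both endpoints lie together in some bag; and for every vertex, the bags containing it form a connected subtree. Here vertex 2 appears in no bag, so the decomposition is invalid.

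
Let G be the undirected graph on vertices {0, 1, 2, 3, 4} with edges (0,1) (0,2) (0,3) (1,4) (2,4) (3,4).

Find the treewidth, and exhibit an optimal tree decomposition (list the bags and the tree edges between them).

Treewidth 2.
One such decomposition:
Bags: B1 = {0, 3, 4}  B2 = {0, 2, 4}  B3 = {0, 1, 4}
Tree: B1–B2, B2–B3

Each bag holds 3 vertices, so the decomposition has width 2, which upper-bounds the treewidth. The edges 4–3–0–2–4 form a cycle, so G is not a tree and its treewidth is at least 2. The upper and lower bounds meet at 2, so that is the treewidth.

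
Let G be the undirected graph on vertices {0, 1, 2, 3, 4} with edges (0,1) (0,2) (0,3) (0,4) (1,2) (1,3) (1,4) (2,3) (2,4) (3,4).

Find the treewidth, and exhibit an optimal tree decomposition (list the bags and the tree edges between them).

Treewidth 4.
One optimal decomposition is:
Bags: B1 = {0, 1, 2, 3, 4}
Tree: (single bag)

A single bag containing all 5 vertices is trivially a valid decomposition of width 4. Conversely, {0, 1, 2, 3, 4} is a clique of size 5, and the vertices of any clique must share a bag in every tree decomposition; so some bag has ≥ 5 vertices and tw(G) ≥ 4. Therefore the treewidth is 4.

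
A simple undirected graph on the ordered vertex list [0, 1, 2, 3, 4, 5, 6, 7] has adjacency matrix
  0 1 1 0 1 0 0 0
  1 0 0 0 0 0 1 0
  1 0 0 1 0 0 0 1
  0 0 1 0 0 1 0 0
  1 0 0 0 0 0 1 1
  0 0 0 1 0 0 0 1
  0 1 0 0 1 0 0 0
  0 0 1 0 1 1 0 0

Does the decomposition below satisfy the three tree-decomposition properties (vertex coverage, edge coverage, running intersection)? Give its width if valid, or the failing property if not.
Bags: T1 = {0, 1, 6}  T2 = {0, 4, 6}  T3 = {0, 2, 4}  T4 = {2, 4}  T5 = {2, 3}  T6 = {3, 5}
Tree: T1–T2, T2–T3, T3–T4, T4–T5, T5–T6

A tree decomposition must satisfy three properties: every vertex lies in some bag; for every edge, both endpoints lie together in some bag; and for every vertex, the bags containing it form a connected subtree. Here vertex 7 appears in no bag, so the decomposition is invalid.

No — vertex 7 appears in no bag.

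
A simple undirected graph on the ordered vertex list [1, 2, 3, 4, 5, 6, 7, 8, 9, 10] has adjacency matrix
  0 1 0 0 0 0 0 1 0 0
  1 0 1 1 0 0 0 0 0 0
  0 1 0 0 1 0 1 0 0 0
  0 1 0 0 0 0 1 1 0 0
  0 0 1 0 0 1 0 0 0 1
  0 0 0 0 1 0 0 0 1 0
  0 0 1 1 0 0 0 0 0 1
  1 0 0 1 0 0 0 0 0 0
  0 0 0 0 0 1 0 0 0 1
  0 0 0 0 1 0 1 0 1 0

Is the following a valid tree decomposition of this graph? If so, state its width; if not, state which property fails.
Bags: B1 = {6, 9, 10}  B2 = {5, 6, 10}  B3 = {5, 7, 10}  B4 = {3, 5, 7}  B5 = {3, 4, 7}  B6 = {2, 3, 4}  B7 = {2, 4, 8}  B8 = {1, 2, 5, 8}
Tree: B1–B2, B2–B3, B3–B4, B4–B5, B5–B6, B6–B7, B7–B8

No — bags containing vertex 5 are not connected in the tree.

A tree decomposition must satisfy three properties: every vertex lies in some bag; for every edge, both endpoints lie together in some bag; and for every vertex, the bags containing it form a connected subtree. Here bags containing vertex 5 are not connected in the tree, so the decomposition is invalid.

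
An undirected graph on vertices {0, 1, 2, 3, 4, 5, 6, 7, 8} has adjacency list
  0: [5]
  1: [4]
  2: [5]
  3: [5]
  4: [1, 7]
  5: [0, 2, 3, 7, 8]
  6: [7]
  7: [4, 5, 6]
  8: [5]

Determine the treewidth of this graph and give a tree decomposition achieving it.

Treewidth 1.
One such decomposition:
Bags: B1 = {5, 7}  B2 = {0, 5}  B3 = {4, 7}  B4 = {6, 7}  B5 = {2, 5}  B6 = {3, 5}  B7 = {1, 4}  B8 = {5, 8}
Tree: B1–B2, B1–B3, B1–B4, B1–B5, B2–B6, B3–B7, B6–B8

Each bag holds 2 vertices, so the decomposition has width 1, which upper-bounds the treewidth. Any graph with an edge has treewidth ≥ 1, and G has the edge 5–7. Therefore the treewidth is 1.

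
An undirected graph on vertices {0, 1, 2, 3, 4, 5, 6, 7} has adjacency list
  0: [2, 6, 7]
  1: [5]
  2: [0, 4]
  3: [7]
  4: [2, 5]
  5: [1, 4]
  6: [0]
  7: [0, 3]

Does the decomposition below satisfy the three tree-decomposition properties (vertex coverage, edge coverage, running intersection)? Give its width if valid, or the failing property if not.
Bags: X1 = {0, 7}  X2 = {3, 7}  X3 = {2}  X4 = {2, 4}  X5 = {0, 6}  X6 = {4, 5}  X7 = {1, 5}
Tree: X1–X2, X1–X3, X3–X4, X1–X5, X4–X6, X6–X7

No — edge (0,2) lies in no bag.

A tree decomposition must satisfy three properties: every vertex lies in some bag; for every edge, both endpoints lie together in some bag; and for every vertex, the bags containing it form a connected subtree. Here edge (0,2) lies in no bag, so the decomposition is invalid.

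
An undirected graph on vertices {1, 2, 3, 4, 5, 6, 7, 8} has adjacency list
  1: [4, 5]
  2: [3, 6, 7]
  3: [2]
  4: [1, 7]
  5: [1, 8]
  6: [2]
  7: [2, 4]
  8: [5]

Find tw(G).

1

A width-1 tree decomposition is:
Bags: B1 = {4, 7}  B2 = {1, 4}  B3 = {1, 5}  B4 = {2, 7}  B5 = {2, 3}  B6 = {5, 8}  B7 = {2, 6}
Tree: B1–B2, B2–B3, B1–B4, B4–B5, B3–B6, B5–B7
Each bag holds 2 vertices, so the decomposition has width 1, which upper-bounds the treewidth. Since G has at least one edge (e.g. 4–7), it is not an edgeless graph, so tw(G) ≥ 1. Hence tw(G) = 1 exactly.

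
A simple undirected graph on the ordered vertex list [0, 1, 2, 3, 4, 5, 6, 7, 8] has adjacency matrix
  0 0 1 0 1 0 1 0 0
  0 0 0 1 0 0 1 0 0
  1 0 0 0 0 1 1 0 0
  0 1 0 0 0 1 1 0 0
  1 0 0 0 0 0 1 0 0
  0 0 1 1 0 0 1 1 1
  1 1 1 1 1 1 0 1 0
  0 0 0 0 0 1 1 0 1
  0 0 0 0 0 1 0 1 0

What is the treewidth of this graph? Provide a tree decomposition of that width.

Treewidth 2.
Bags: B1 = {2, 5, 6}  B2 = {0, 2, 6}  B3 = {3, 5, 6}  B4 = {5, 6, 7}  B5 = {1, 3, 6}  B6 = {5, 7, 8}  B7 = {0, 4, 6}
Tree: B1–B2, B1–B3, B1–B4, B3–B5, B4–B6, B2–B7

The largest bag has 3 vertices, giving width 2; this decomposition certifies tw(G) ≤ 2. On the other hand G contains the 3-clique {5, 7, 8}. A clique must lie in a single bag of any decomposition, so no decomposition can have width below 2. The upper and lower bounds meet at 2, so that is the treewidth.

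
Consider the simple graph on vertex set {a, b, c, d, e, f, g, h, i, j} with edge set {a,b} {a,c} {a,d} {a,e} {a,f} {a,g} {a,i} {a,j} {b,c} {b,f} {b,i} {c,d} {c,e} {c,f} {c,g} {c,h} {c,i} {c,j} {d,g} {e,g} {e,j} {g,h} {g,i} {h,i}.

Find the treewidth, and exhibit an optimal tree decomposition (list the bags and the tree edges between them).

Treewidth 3.
One optimal decomposition is:
Bags: B1 = {a, b, c, i}  B2 = {a, c, g, i}  B3 = {a, b, c, f}  B4 = {a, c, e, g}  B5 = {c, g, h, i}  B6 = {a, c, d, g}  B7 = {a, c, e, j}
Tree: B1–B2, B1–B3, B2–B4, B2–B5, B2–B6, B4–B7

The largest bag has 4 vertices, giving width 3; this decomposition certifies tw(G) ≤ 3. Conversely, {c, g, h, i} is a clique of size 4, and the vertices of any clique must share a bag in every tree decomposition; so some bag has ≥ 4 vertices and tw(G) ≥ 3. Therefore the treewidth is 3.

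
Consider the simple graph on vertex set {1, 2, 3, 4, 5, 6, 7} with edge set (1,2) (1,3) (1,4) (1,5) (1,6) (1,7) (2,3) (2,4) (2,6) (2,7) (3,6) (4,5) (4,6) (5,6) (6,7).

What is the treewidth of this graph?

3

A width-3 tree decomposition is:
Bags: B1 = {1, 2, 6, 7}  B2 = {1, 2, 4, 6}  B3 = {1, 4, 5, 6}  B4 = {1, 2, 3, 6}
Tree: B1–B2, B2–B3, B2–B4
Every bag has size at most 4, so the width is 4 − 1 = 3 and tw(G) ≤ 3. On the other hand G contains the 4-clique {1, 2, 3, 6}. A clique must lie in a single bag of any decomposition, so no decomposition can have width below 3. Combining the bounds, tw(G) = 3.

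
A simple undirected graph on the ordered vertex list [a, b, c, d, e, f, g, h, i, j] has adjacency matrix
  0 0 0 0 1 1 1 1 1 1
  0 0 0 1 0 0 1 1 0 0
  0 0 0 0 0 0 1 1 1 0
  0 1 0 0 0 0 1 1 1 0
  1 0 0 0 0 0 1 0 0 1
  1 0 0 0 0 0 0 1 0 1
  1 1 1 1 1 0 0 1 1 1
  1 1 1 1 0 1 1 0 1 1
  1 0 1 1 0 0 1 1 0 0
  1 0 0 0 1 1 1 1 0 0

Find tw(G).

3

A width-3 tree decomposition is:
Bags: B1 = {a, g, h, i}  B2 = {d, g, h, i}  B3 = {c, g, h, i}  B4 = {a, g, h, j}  B5 = {a, e, g, j}  B6 = {b, d, g, h}  B7 = {a, f, h, j}
Tree: B1–B2, B1–B3, B1–B4, B4–B5, B2–B6, B4–B7
The largest bag has 4 vertices, giving width 3; this decomposition certifies tw(G) ≤ 3. Conversely, {a, e, g, j} is a clique of size 4, and the vertices of any clique must share a bag in every tree decomposition; so some bag has ≥ 4 vertices and tw(G) ≥ 3. Combining the bounds, tw(G) = 3.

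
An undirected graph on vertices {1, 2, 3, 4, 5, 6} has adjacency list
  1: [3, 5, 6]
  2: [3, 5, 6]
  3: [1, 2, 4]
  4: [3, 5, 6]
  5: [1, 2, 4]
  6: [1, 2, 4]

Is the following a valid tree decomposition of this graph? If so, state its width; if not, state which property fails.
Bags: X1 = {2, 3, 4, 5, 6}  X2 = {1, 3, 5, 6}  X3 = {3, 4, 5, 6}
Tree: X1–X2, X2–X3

No — bags containing vertex 4 are not connected in the tree.

A tree decomposition must satisfy three properties: every vertex lies in some bag; for every edge, both endpoints lie together in some bag; and for every vertex, the bags containing it form a connected subtree. Here bags containing vertex 4 are not connected in the tree, so the decomposition is invalid.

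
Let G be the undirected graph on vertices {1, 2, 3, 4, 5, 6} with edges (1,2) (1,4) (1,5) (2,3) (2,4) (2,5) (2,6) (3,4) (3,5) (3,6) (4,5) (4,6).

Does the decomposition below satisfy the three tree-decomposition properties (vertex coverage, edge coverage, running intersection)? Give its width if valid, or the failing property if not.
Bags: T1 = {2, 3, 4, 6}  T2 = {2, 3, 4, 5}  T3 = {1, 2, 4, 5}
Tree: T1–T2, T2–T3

Vertex coverage: the bags together contain {1, 2, 3, 4, 5, 6}, the full vertex set. Edge coverage: each edge of G has both endpoints in at least one bag. Running intersection: for every vertex, the bags containing it form a connected subtree. All three properties hold, so this is a valid tree decomposition of width max|bag| − 1 = 3, and hence tw(G) ≤ 3.

Yes; width 3.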